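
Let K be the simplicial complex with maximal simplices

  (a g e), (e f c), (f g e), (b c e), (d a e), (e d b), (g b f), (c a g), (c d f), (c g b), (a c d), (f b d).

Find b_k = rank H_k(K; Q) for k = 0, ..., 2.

b_0 = 1, b_1 = 0, b_2 = 0.

Order the vertices as a < b < c < d < e < f < g. Listing each simplex with vertices in this order, K has dimension 2 with simplices:

  0-simplices (7): a, b, c, d, e, f, g
  1-simplices (18): ac, ad, ae, ag, bc, bd, be, bf, bg, cd, ce, cf, cg, de, df, ef, eg, fg
  2-simplices (12): acd, acg, ade, aeg, bce, bcg, bde, bdf, bfg, cdf, cef, efg

giving chain groups C_0 ≅ Z^7, C_1 ≅ Z^18, C_2 ≅ Z^12.

∂_1: C_1 → C_0 is given by ∂[p,q] = [q] − [p]. For instance
  ∂be = e − b.
The resulting 7×18 matrix has rank 6, and its Smith normal form has invariant factors (1,1,1,1,1,1).

Boundary ∂_2: C_2 → C_1 acts by ∂[p,q,r] = [q,r] − [p,r] + [p,q]. For instance
  ∂aeg = eg − ag + ae,
  ∂bcg = cg − bg + bc.
As a 18×12 matrix over Z this has rank 12, with invariant factors (1,1,1,1,1,1,1,1,1,1,1,2).

From H_k ≅ ker(∂_k) / im(∂_{k+1}) we obtain:

  H_0: rank C_0 − rank ∂_1 = 7 − 6 = 1, and the invariant factors of ∂_1 are all 1, so H_0 ≅ Z.
  H_1: rank ker ∂_1 − rank ∂_2 = (18 − 6) − 12 = 0, and ∂_2 has invariant factor 2 > 1, so H_1 ≅ Z/2.
  H_2: rank ker ∂_2 − rank ∂_3 = (12 − 12) − 0 = 0, and there is no ∂_3, so H_2 ≅ 0.

(K is a triangulation of the real projective plane RP^2.)

Hence the Betti numbers are b_0 = 1, b_1 = 0, b_2 = 0.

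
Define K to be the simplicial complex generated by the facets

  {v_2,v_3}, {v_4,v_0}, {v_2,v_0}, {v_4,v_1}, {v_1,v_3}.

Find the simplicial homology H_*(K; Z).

Fix the vertex order v_0 < v_1 < v_2 < v_3 < v_4 and write every simplex with vertices in increasing order. Then dim K = 1 and the simplices of K are:

  0-simplices (5): [v_0], [v_1], [v_2], [v_3], [v_4]
  1-simplices (5): [v_0,v_2], [v_0,v_4], [v_1,v_3], [v_1,v_4], [v_2,v_3]

so the chain groups are C_0 ≅ Z^5, C_1 ≅ Z^5.

∂_1: C_1 → C_0 maps an edge to its endpoints' difference, ∂[p,q] = q − p. For instance
  ∂[v_1,v_3] = [v_3] − [v_1].
This gives a 5×5 integer matrix of rank 4; reducing to Smith normal form yields diagonal entries (1,1,1,1).

Computing H_k = (kernel of ∂_k) / (image of ∂_{k+1}):

  H_0: rank C_0 − rank ∂_1 = 5 − 4 = 1, and the invariant factors of ∂_1 are all 1, so H_0 = Z.
  H_1: rank ker ∂_1 − rank ∂_2 = (5 − 4) − 0 = 1, and there is no ∂_2, so H_1 = Z.

As a check, the Euler characteristic is 5 − 5 = 0, which agrees with 1 − 1 = 0.

H_0 ≅ Z,  H_1 ≅ Z.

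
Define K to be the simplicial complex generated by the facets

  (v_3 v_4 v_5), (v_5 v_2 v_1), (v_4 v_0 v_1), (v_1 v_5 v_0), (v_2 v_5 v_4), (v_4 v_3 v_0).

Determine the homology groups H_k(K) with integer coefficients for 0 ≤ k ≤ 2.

Order the vertices as v_0 < v_1 < v_2 < v_3 < v_4 < v_5. Listing each simplex with vertices in this order, K has dimension 2 with simplices:

  0-simplices (6): [v_0], [v_1], [v_2], [v_3], [v_4], [v_5]
  1-simplices (12): [v_0,v_1], [v_0,v_3], [v_0,v_4], [v_0,v_5], [v_1,v_2], [v_1,v_4], [v_1,v_5], [v_2,v_4], [v_2,v_5], [v_3,v_4], [v_3,v_5], [v_4,v_5]
  2-simplices (6): [v_0,v_1,v_4], [v_0,v_1,v_5], [v_0,v_3,v_4], [v_1,v_2,v_5], [v_2,v_4,v_5], [v_3,v_4,v_5]

so the chain groups are C_0 ≅ Z^6, C_1 ≅ Z^12, C_2 ≅ Z^6.

∂_1: C_1 → C_0 sends each edge [p,q] (with p < q) to q − p.
As a 6×12 matrix over Z this has rank 5, with invariant factors (1,1,1,1,1).

The boundary map ∂_2: C_2 → C_1 acts by ∂[p,q,r] = [q,r] − [p,r] + [p,q]. For instance
  ∂[v_0,v_1,v_5] = [v_1,v_5] − [v_0,v_5] + [v_0,v_1],
  ∂[v_0,v_3,v_4] = [v_3,v_4] − [v_0,v_4] + [v_0,v_3].
The 12×6 boundary matrix has rank 6 and Smith normal form diag(1,1,1,1,1,1).

Now H_k = ker ∂_k / im ∂_{k+1}, so:

  H_0: rank C_0 − rank ∂_1 = 6 − 5 = 1, and the invariant factors of ∂_1 are all 1, so H_0 = Z.
  H_1: rank ker ∂_1 − rank ∂_2 = (12 − 5) − 6 = 1, and the invariant factors of ∂_2 are all 1, so H_1 = Z.
  H_2: rank ker ∂_2 − rank ∂_3 = (6 − 6) − 0 = 0, and there is no ∂_3, so H_2 = 0.

As a check, the Euler characteristic is 6 − 12 + 6 = 0, which agrees with 1 − 1 + 0 = 0.

H_0 ≅ Z,  H_1 ≅ Z,  H_2 = 0.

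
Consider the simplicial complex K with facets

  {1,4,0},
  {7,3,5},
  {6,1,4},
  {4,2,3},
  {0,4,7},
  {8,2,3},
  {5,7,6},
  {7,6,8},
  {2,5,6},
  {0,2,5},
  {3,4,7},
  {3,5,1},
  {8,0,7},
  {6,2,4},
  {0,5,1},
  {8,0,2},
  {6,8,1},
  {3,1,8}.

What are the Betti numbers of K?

K has 9 vertices, 27 edges, 18 triangles.
rank ∂_0 = 0, rank ∂_1 = 8 ⇒ b_0 = 9 − 0 − 8 = 1; all invariant factors of ∂_1 are 1 so no torsion. So H_0 = Z.
rank ∂_1 = 8, rank ∂_2 = 17 ⇒ b_1 = 27 − 8 − 17 = 2; all invariant factors of ∂_2 are 1 so no torsion. So H_1 = Z^2.
rank ∂_2 = 17, rank ∂_3 = 0 ⇒ b_2 = 18 − 17 − 0 = 1. So H_2 = Z.

b_0 = 1, b_1 = 2, b_2 = 1.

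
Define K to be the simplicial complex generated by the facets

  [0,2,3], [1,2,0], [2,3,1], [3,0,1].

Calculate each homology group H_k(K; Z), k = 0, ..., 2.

We work with the vertex ordering 0 < 1 < 2 < 3. The simplices of K, each written with vertices in increasing order, are:

  0-simplices (4): [0], [1], [2], [3]
  1-simplices (6): [0,1], [0,2], [0,3], [1,2], [1,3], [2,3]
  2-simplices (4): [0,1,2], [0,1,3], [0,2,3], [1,2,3]

giving chain groups C_0 ≅ Z^4, C_1 ≅ Z^6, C_2 ≅ Z^4.

The boundary map ∂_1: C_1 → C_0 is given by ∂[p,q] = [q] − [p].
As a 4×6 matrix over Z this has rank 3, with invariant factors (1,1,1).

Boundary ∂_2: C_2 → C_1 maps a triangle to the signed sum of its edges. For instance
  ∂[1,2,3] = [2,3] − [1,3] + [1,2],
  ∂[0,2,3] = [2,3] − [0,3] + [0,2].
As a 6×4 matrix over Z this has rank 3, with invariant factors (1,1,1).

Computing H_k = (kernel of ∂_k) / (image of ∂_{k+1}):

  H_0: rank C_0 − rank ∂_1 = 4 − 3 = 1, and the invariant factors of ∂_1 are all 1, so H_0 = Z.
  H_1: rank ker ∂_1 − rank ∂_2 = (6 − 3) − 3 = 0, and the invariant factors of ∂_2 are all 1, so H_1 = 0.
  H_2: rank ker ∂_2 − rank ∂_3 = (4 − 3) − 0 = 1, and there is no ∂_3, so H_2 = Z.

H_0 ≅ Z,  H_1 = 0,  H_2 ≅ Z.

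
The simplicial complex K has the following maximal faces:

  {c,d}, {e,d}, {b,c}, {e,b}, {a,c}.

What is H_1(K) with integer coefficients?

K has 5 vertices, 5 edges.
rank ∂_1 = 4, rank ∂_2 = 0 ⇒ b_1 = 5 − 4 − 0 = 1. So H_1 ≅ Z.

H_1 ≅ Z.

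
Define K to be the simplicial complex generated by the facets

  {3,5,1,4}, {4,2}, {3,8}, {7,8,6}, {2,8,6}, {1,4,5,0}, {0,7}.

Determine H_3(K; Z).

H_3 ≅ 0.

Take the total order 0 < 1 < 2 < 3 < 4 < 5 < 6 < 7 < 8 on the vertex set. Then K (dimension 3) consists of the simplices:

  0-simplices (9): [0], [1], [2], [3], [4], [5], [6], [7], [8]
  1-simplices (17): [0,1], [0,4], [0,5], [0,7], [1,3], [1,4], [1,5], [2,4], [2,6], [2,8], [3,4], [3,5], [3,8], [4,5], [6,7], [6,8], [7,8]
  2-simplices (9): [0,1,4], [0,1,5], [0,4,5], [1,3,4], [1,3,5], [1,4,5], [2,6,8], [3,4,5], [6,7,8]
  3-simplices (2): [0,1,4,5], [1,3,4,5]

Hence C_0 ≅ Z^9, C_1 ≅ Z^17, C_2 ≅ Z^9, C_3 ≅ Z^2.

∂_1: C_1 → C_0 maps an edge to its endpoints' difference, ∂[p,q] = q − p.
The resulting 9×17 matrix has rank 8, and its Smith normal form has invariant factors (1,1,1,1,1,1,1,1).

The boundary map ∂_2: C_2 → C_1 acts by ∂[p,q,r] = [q,r] − [p,r] + [p,q]. For instance
  ∂[1,3,4] = [3,4] − [1,4] + [1,3],
  ∂[0,1,4] = [1,4] − [0,4] + [0,1].
As a 17×9 matrix over Z this has rank 7, with invariant factors (1,1,1,1,1,1,1).

Boundary ∂_3: C_3 → C_2 sends each 3-simplex σ to the alternating sum Σ_i (−1)^i (σ with its i-th vertex removed). For instance
  ∂[0,1,4,5] = [1,4,5] − [0,4,5] + [0,1,5] − [0,1,4],
  ∂[1,3,4,5] = [3,4,5] − [1,4,5] + [1,3,5] − [1,3,4].
The resulting 9×2 matrix has rank 2, and its Smith normal form has invariant factors (1,1).

Reading off H_k = ker ∂_k / im ∂_{k+1}:

  H_3: rank ker ∂_3 − rank ∂_4 = (2 − 2) − 0 = 0, and there is no ∂_4, so H_3 ≅ 0.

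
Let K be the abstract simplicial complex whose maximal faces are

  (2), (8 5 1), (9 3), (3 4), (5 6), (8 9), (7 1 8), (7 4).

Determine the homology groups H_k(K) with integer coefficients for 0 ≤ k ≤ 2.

H_0 ≅ Z^2,  H_1 ≅ Z,  H_2 = 0.

Order the vertices as 1 < 2 < 3 < 4 < 5 < 6 < 7 < 8 < 9. Listing each simplex with vertices in this order, K has dimension 2 with simplices:

  0-simplices (9): [1], [2], [3], [4], [5], [6], [7], [8], [9]
  1-simplices (10): [1,5], [1,7], [1,8], [3,4], [3,9], [4,7], [5,6], [5,8], [7,8], [8,9]
  2-simplices (2): [1,5,8], [1,7,8]

Hence C_0 ≅ Z^9, C_1 ≅ Z^10, C_2 ≅ Z^2.

The boundary map ∂_1: C_1 → C_0 sends each edge [p,q] (with p < q) to q − p. For instance
  ∂[3,9] = [9] − [3].
The resulting 9×10 matrix has rank 7, and its Smith normal form has invariant factors (1,1,1,1,1,1,1).

The boundary map ∂_2: C_2 → C_1 maps a triangle to the signed sum of its edges. For instance
  ∂[1,7,8] = [7,8] − [1,8] + [1,7],
  ∂[1,5,8] = [5,8] − [1,8] + [1,5].
The resulting 10×2 matrix has rank 2, and its Smith normal form has invariant factors (1,1).

Reading off H_k = ker ∂_k / im ∂_{k+1}:

  H_0: rank C_0 − rank ∂_1 = 9 − 7 = 2, and the invariant factors of ∂_1 are all 1, so H_0 = Z^2.
  H_1: rank ker ∂_1 − rank ∂_2 = (10 − 7) − 2 = 1, and the invariant factors of ∂_2 are all 1, so H_1 = Z.
  H_2: rank ker ∂_2 − rank ∂_3 = (2 − 2) − 0 = 0, and there is no ∂_3, so H_2 = 0.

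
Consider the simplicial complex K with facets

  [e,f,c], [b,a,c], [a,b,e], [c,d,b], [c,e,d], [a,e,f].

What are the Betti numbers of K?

Take the total order a < b < c < d < e < f on the vertex set. Then K (dimension 2) consists of the simplices:

  0-simplices (6): a, b, c, d, e, f
  1-simplices (12): ab, ac, ae, af, bc, bd, be, cd, ce, cf, de, ef
  2-simplices (6): abc, abe, aef, bcd, cde, cef

so the chain groups are C_0 ≅ Z^6, C_1 ≅ Z^12, C_2 ≅ Z^6.

The boundary map ∂_1: C_1 → C_0 maps an edge to its endpoints' difference, ∂[p,q] = q − p. For instance
  ∂cf = f − c.
As a 6×12 matrix over Z this has rank 5, with invariant factors (1,1,1,1,1).

The boundary map ∂_2: C_2 → C_1 acts by ∂[p,q,r] = [q,r] − [p,r] + [p,q]. For instance
  ∂abc = bc − ac + ab,
  ∂aef = ef − af + ae.
As a 12×6 matrix over Z this has rank 6, with invariant factors (1,1,1,1,1,1).

From H_k ≅ ker(∂_k) / im(∂_{k+1}) we obtain:

  H_0: rank C_0 − rank ∂_1 = 6 − 5 = 1, and the invariant factors of ∂_1 are all 1, so H_0 = Z.
  H_1: rank ker ∂_1 − rank ∂_2 = (12 − 5) − 6 = 1, and the invariant factors of ∂_2 are all 1, so H_1 = Z.
  H_2: rank ker ∂_2 − rank ∂_3 = (6 − 6) − 0 = 0, and there is no ∂_3, so H_2 = 0.

As a check, the Euler characteristic is 6 − 12 + 6 = 0, which agrees with 1 − 1 + 0 = 0.

Hence the Betti numbers are b_0 = 1, b_1 = 1, b_2 = 0.

b_0 = 1, b_1 = 1, b_2 = 0.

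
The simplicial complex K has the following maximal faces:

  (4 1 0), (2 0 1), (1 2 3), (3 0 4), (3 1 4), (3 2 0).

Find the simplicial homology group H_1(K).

H_1 ≅ 0.

Take the total order 0 < 1 < 2 < 3 < 4 on the vertex set. Then K (dimension 2) consists of the simplices:

  0-simplices (5): [0], [1], [2], [3], [4]
  1-simplices (9): [0,1], [0,2], [0,3], [0,4], [1,2], [1,3], [1,4], [2,3], [3,4]
  2-simplices (6): [0,1,2], [0,1,4], [0,2,3], [0,3,4], [1,2,3], [1,3,4]

giving chain groups C_0 ≅ Z^5, C_1 ≅ Z^9, C_2 ≅ Z^6.

∂_1: C_1 → C_0 is given by ∂[p,q] = [q] − [p].
As a 5×9 matrix over Z this has rank 4, with invariant factors (1,1,1,1).

Boundary ∂_2: C_2 → C_1 sends each 2-simplex [p,q,r] to [q,r] − [p,r] + [p,q]. For instance
  ∂[0,2,3] = [2,3] − [0,3] + [0,2],
  ∂[1,3,4] = [3,4] − [1,4] + [1,3].
As a 9×6 matrix over Z this has rank 5, with invariant factors (1,1,1,1,1).

Computing H_k = (kernel of ∂_k) / (image of ∂_{k+1}):

  H_1: rank ker ∂_1 − rank ∂_2 = (9 − 4) − 5 = 0, and the invariant factors of ∂_2 are all 1, so H_1 ≅ 0.

(K is a triangulation of the 2-sphere S^2.)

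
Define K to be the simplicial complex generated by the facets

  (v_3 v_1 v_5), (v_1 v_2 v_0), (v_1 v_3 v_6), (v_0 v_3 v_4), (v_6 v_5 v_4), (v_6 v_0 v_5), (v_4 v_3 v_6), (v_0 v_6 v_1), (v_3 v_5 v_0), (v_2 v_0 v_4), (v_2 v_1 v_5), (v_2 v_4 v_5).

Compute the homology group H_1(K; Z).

H_1 = Z/2Z.

Take the total order v_0 < v_1 < v_2 < v_3 < v_4 < v_5 < v_6 on the vertex set. Then K (dimension 2) consists of the simplices:

  0-simplices (7): [v_0], [v_1], [v_2], [v_3], [v_4], [v_5], [v_6]
  1-simplices (18): (18 of them)
  2-simplices (12): (12 of them)

so the chain groups are C_0 ≅ Z^7, C_1 ≅ Z^18, C_2 ≅ Z^12.

∂_1: C_1 → C_0 maps an edge to its endpoints' difference, ∂[p,q] = q − p. For instance
  ∂[v_0,v_6] = [v_6] − [v_0].
This gives a 7×18 integer matrix of rank 6; reducing to Smith normal form yields diagonal entries (1,1,1,1,1,1).

∂_2: C_2 → C_1 sends each 2-simplex [p,q,r] to [q,r] − [p,r] + [p,q]. For instance
  ∂[v_0,v_2,v_4] = [v_2,v_4] − [v_0,v_4] + [v_0,v_2],
  ∂[v_4,v_5,v_6] = [v_5,v_6] − [v_4,v_6] + [v_4,v_5].
The 18×12 boundary matrix has rank 12 and Smith normal form diag(1,1,1,1,1,1,1,1,1,1,1,2).

Reading off H_k = ker ∂_k / im ∂_{k+1}:

  H_1: rank ker ∂_1 − rank ∂_2 = (18 − 6) − 12 = 0, and ∂_2 has invariant factor 2 > 1, so H_1 ≅ Z/2Z.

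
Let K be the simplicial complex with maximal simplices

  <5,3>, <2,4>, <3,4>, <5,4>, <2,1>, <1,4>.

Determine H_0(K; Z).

We work with the vertex ordering 1 < 2 < 3 < 4 < 5. The simplices of K, each written with vertices in increasing order, are:

  0-simplices (5): [1], [2], [3], [4], [5]
  1-simplices (6): [1,2], [1,4], [2,4], [3,4], [3,5], [4,5]

giving chain groups C_0 ≅ Z^5, C_1 ≅ Z^6.

∂_1: C_1 → C_0 is given by ∂[p,q] = [q] − [p]. For instance
  ∂[3,4] = [4] − [3].
This gives a 5×6 integer matrix of rank 4; reducing to Smith normal form yields diagonal entries (1,1,1,1).

Now H_k = ker ∂_k / im ∂_{k+1}, so:

  H_0: rank C_0 − rank ∂_1 = 5 − 4 = 1, and the invariant factors of ∂_1 are all 1, so H_0 = Z.

(K is a triangulation of a wedge of 2 circles.)

H_0 ≅ Z.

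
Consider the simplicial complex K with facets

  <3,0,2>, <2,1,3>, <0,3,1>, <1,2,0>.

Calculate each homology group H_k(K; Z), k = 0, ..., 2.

H_0 ≅ Z,  H_1 = 0,  H_2 ≅ Z.

Take the total order 0 < 1 < 2 < 3 on the vertex set. Then K (dimension 2) consists of the simplices:

  0-simplices (4): [0], [1], [2], [3]
  1-simplices (6): [0,1], [0,2], [0,3], [1,2], [1,3], [2,3]
  2-simplices (4): [0,1,2], [0,1,3], [0,2,3], [1,2,3]

Hence C_0 ≅ Z^4, C_1 ≅ Z^6, C_2 ≅ Z^4.

Boundary ∂_1: C_1 → C_0 maps an edge to its endpoints' difference, ∂[p,q] = q − p. For instance
  ∂[0,2] = [2] − [0].
The resulting 4×6 matrix has rank 3, and its Smith normal form has invariant factors (1,1,1).

Boundary ∂_2: C_2 → C_1 acts by ∂[p,q,r] = [q,r] − [p,r] + [p,q]. For instance
  ∂[0,1,2] = [1,2] − [0,2] + [0,1],
  ∂[0,1,3] = [1,3] − [0,3] + [0,1].
As a 6×4 matrix over Z this has rank 3, with invariant factors (1,1,1).

Now H_k = ker ∂_k / im ∂_{k+1}, so:

  H_0: rank C_0 − rank ∂_1 = 4 − 3 = 1, and the invariant factors of ∂_1 are all 1, so H_0 ≅ Z.
  H_1: rank ker ∂_1 − rank ∂_2 = (6 − 3) − 3 = 0, and the invariant factors of ∂_2 are all 1, so H_1 ≅ 0.
  H_2: rank ker ∂_2 − rank ∂_3 = (4 − 3) − 0 = 1, and there is no ∂_3, so H_2 ≅ Z.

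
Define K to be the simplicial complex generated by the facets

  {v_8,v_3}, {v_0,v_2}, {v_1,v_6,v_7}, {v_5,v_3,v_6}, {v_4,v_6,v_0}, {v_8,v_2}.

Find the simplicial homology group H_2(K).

H_2 = 0.

Take the total order v_0 < v_1 < v_2 < v_3 < v_4 < v_5 < v_6 < v_7 < v_8 on the vertex set. Then K (dimension 2) consists of the simplices:

  0-simplices (9): [v_0], [v_1], [v_2], [v_3], [v_4], [v_5], [v_6], [v_7], [v_8]
  1-simplices (12): [v_0,v_2], [v_0,v_4], [v_0,v_6], [v_1,v_6], [v_1,v_7], [v_2,v_8], [v_3,v_5], [v_3,v_6], [v_3,v_8], [v_4,v_6], [v_5,v_6], [v_6,v_7]
  2-simplices (3): [v_0,v_4,v_6], [v_1,v_6,v_7], [v_3,v_5,v_6]

Hence C_0 ≅ Z^9, C_1 ≅ Z^12, C_2 ≅ Z^3.

Boundary ∂_1: C_1 → C_0 is given by ∂[p,q] = [q] − [p].
This gives a 9×12 integer matrix of rank 8; reducing to Smith normal form yields diagonal entries (1,1,1,1,1,1,1,1).

Boundary ∂_2: C_2 → C_1 maps a triangle to the signed sum of its edges. For instance
  ∂[v_1,v_6,v_7] = [v_6,v_7] − [v_1,v_7] + [v_1,v_6],
  ∂[v_0,v_4,v_6] = [v_4,v_6] − [v_0,v_6] + [v_0,v_4].
As a 12×3 matrix over Z this has rank 3, with invariant factors (1,1,1).

From H_k ≅ ker(∂_k) / im(∂_{k+1}) we obtain:

  H_2: rank ker ∂_2 − rank ∂_3 = (3 − 3) − 0 = 0, and there is no ∂_3, so H_2 ≅ 0.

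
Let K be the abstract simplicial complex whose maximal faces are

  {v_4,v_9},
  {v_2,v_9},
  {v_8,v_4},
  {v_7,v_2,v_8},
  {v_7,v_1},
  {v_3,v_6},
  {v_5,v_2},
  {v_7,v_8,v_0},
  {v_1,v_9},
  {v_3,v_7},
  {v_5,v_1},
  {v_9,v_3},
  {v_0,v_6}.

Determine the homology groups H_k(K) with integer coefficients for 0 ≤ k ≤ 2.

H_0 = Z,  H_1 = Z^5,  H_2 = 0.

K has 10 vertices, 16 edges, 2 triangles.
rank ∂_0 = 0, rank ∂_1 = 9 ⇒ b_0 = 10 − 0 − 9 = 1; all invariant factors of ∂_1 are 1 so no torsion. So H_0 ≅ Z.
rank ∂_1 = 9, rank ∂_2 = 2 ⇒ b_1 = 16 − 9 − 2 = 5; all invariant factors of ∂_2 are 1 so no torsion. So H_1 ≅ Z^5.
rank ∂_2 = 2, rank ∂_3 = 0 ⇒ b_2 = 2 − 2 − 0 = 0. So H_2 ≅ 0.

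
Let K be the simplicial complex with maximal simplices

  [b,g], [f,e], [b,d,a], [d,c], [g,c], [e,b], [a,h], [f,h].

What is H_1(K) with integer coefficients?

H_1 = Z^2.

Take the total order a < b < c < d < e < f < g < h on the vertex set. Then K (dimension 2) consists of the simplices:

  0-simplices (8): a, b, c, d, e, f, g, h
  1-simplices (10): ab, ad, ah, bd, be, bg, cd, cg, ef, fh
  2-simplices (1): abd

Hence C_0 ≅ Z^8, C_1 ≅ Z^10, C_2 ≅ Z^1.

The boundary map ∂_1: C_1 → C_0 is given by ∂[p,q] = [q] − [p]. For instance
  ∂ef = f − e.
This gives a 8×10 integer matrix of rank 7; reducing to Smith normal form yields diagonal entries (1,1,1,1,1,1,1).

Boundary ∂_2: C_2 → C_1 acts by ∂[p,q,r] = [q,r] − [p,r] + [p,q]. For instance
  ∂abd = bd − ad + ab.
This gives a 10×1 integer matrix of rank 1; reducing to Smith normal form yields diagonal entries (1).

Reading off H_k = ker ∂_k / im ∂_{k+1}:

  H_1: rank ker ∂_1 − rank ∂_2 = (10 − 7) − 1 = 2, and the invariant factors of ∂_2 are all 1, so H_1 ≅ Z^2.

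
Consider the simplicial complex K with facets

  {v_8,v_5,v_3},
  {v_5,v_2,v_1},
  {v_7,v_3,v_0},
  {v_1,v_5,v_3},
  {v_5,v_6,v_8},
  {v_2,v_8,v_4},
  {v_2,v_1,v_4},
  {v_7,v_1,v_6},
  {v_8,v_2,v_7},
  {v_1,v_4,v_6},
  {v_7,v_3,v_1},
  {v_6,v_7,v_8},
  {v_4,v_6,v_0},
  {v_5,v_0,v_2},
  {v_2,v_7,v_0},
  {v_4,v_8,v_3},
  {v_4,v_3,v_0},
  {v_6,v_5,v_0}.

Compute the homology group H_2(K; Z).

Take the total order v_0 < v_1 < v_2 < v_3 < v_4 < v_5 < v_6 < v_7 < v_8 on the vertex set. Then K (dimension 2) consists of the simplices:

  0-simplices (9): [v_0], [v_1], [v_2], [v_3], [v_4], [v_5], [v_6], [v_7], [v_8]
  1-simplices (27): (27 of them)
  2-simplices (18): (18 of them)

Hence C_0 ≅ Z^9, C_1 ≅ Z^27, C_2 ≅ Z^18.

∂_1: C_1 → C_0 maps an edge to its endpoints' difference, ∂[p,q] = q − p. For instance
  ∂[v_3,v_8] = [v_8] − [v_3].
This gives a 9×27 integer matrix of rank 8; reducing to Smith normal form yields diagonal entries (1,1,1,1,1,1,1,1).

Boundary ∂_2: C_2 → C_1 maps a triangle to the signed sum of its edges. For instance
  ∂[v_0,v_3,v_7] = [v_3,v_7] − [v_0,v_7] + [v_0,v_3],
  ∂[v_1,v_3,v_7] = [v_3,v_7] − [v_1,v_7] + [v_1,v_3].
The resulting 27×18 matrix has rank 17, and its Smith normal form has invariant factors (1,1,1,1,1,1,1,1,1,1,1,1,1,1,1,1,1).

Reading off H_k = ker ∂_k / im ∂_{k+1}:

  H_2: rank ker ∂_2 − rank ∂_3 = (18 − 17) − 0 = 1, and there is no ∂_3, so H_2 ≅ Z.

H_2 ≅ Z.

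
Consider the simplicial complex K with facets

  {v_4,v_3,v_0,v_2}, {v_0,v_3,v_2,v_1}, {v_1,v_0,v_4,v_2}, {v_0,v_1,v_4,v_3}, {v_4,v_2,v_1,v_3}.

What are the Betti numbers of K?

Fix the vertex order v_0 < v_1 < v_2 < v_3 < v_4 and write every simplex with vertices in increasing order. Then dim K = 3 and the simplices of K are:

  0-simplices (5): [v_0], [v_1], [v_2], [v_3], [v_4]
  1-simplices (10): [v_0,v_1], [v_0,v_2], [v_0,v_3], [v_0,v_4], [v_1,v_2], [v_1,v_3], [v_1,v_4], [v_2,v_3], [v_2,v_4], [v_3,v_4]
  2-simplices (10): [v_0,v_1,v_2], [v_0,v_1,v_3], [v_0,v_1,v_4], [v_0,v_2,v_3], [v_0,v_2,v_4], [v_0,v_3,v_4], [v_1,v_2,v_3], [v_1,v_2,v_4], [v_1,v_3,v_4], [v_2,v_3,v_4]
  3-simplices (5): [v_0,v_1,v_2,v_3], [v_0,v_1,v_2,v_4], [v_0,v_1,v_3,v_4], [v_0,v_2,v_3,v_4], [v_1,v_2,v_3,v_4]

giving chain groups C_0 ≅ Z^5, C_1 ≅ Z^10, C_2 ≅ Z^10, C_3 ≅ Z^5.

∂_1: C_1 → C_0 is given by ∂[p,q] = [q] − [p].
The 5×10 boundary matrix has rank 4 and Smith normal form diag(1,1,1,1).

The boundary map ∂_2: C_2 → C_1 acts by ∂[p,q,r] = [q,r] − [p,r] + [p,q]. For instance
  ∂[v_0,v_3,v_4] = [v_3,v_4] − [v_0,v_4] + [v_0,v_3],
  ∂[v_1,v_2,v_3] = [v_2,v_3] − [v_1,v_3] + [v_1,v_2].
The 10×10 boundary matrix has rank 6 and Smith normal form diag(1,1,1,1,1,1).

Boundary ∂_3: C_3 → C_2 sends each 3-simplex σ to the alternating sum Σ_i (−1)^i (σ with its i-th vertex removed). For instance
  ∂[v_0,v_1,v_2,v_4] = [v_1,v_2,v_4] − [v_0,v_2,v_4] + [v_0,v_1,v_4] − [v_0,v_1,v_2],
  ∂[v_0,v_1,v_2,v_3] = [v_1,v_2,v_3] − [v_0,v_2,v_3] + [v_0,v_1,v_3] − [v_0,v_1,v_2].
The resulting 10×5 matrix has rank 4, and its Smith normal form has invariant factors (1,1,1,1).

Computing H_k = (kernel of ∂_k) / (image of ∂_{k+1}):

  H_0: rank C_0 − rank ∂_1 = 5 − 4 = 1, and the invariant factors of ∂_1 are all 1, so H_0 = Z.
  H_1: rank ker ∂_1 − rank ∂_2 = (10 − 4) − 6 = 0, and the invariant factors of ∂_2 are all 1, so H_1 = 0.
  H_2: rank ker ∂_2 − rank ∂_3 = (10 − 6) − 4 = 0, and the invariant factors of ∂_3 are all 1, so H_2 = 0.
  H_3: rank ker ∂_3 − rank ∂_4 = (5 − 4) − 0 = 1, and there is no ∂_4, so H_3 = Z.

Hence the Betti numbers are b_0 = 1, b_1 = 0, b_2 = 0, b_3 = 1.

b_0 = 1, b_1 = 0, b_2 = 0, b_3 = 1.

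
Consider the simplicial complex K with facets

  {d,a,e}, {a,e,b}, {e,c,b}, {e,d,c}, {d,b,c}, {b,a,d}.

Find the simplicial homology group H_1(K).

Take the total order a < b < c < d < e on the vertex set. Then K (dimension 2) consists of the simplices:

  0-simplices (5): a, b, c, d, e
  1-simplices (9): ab, ad, ae, bc, bd, be, cd, ce, de
  2-simplices (6): abd, abe, ade, bcd, bce, cde

giving chain groups C_0 ≅ Z^5, C_1 ≅ Z^9, C_2 ≅ Z^6.

∂_1: C_1 → C_0 sends each edge [p,q] (with p < q) to q − p. For instance
  ∂be = e − b.
The 5×9 boundary matrix has rank 4 and Smith normal form diag(1,1,1,1).

∂_2: C_2 → C_1 maps a triangle to the signed sum of its edges. For instance
  ∂ade = de − ae + ad,
  ∂abd = bd − ad + ab.
The 9×6 boundary matrix has rank 5 and Smith normal form diag(1,1,1,1,1).

Computing H_k = (kernel of ∂_k) / (image of ∂_{k+1}):

  H_1: rank ker ∂_1 − rank ∂_2 = (9 − 4) − 5 = 0, and the invariant factors of ∂_2 are all 1, so H_1 = 0.

(K is a triangulation of the 2-sphere S^2.)

H_1 ≅ 0.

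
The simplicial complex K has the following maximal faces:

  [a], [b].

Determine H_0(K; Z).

H_0 ≅ Z^2.

Order the vertices as a < b. Listing each simplex with vertices in this order, K has dimension 0 with simplices:

  0-simplices (2): a, b

Hence C_0 ≅ Z^2.

Now H_k = ker ∂_k / im ∂_{k+1}, so:

  H_0: rank C_0 − rank ∂_1 = 2 − 0 = 2, and there is no ∂_1, so H_0 ≅ Z^2.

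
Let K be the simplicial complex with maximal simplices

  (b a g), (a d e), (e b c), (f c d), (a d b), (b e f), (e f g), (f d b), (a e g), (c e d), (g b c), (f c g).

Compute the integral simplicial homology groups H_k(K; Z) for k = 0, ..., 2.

Order the vertices as a < b < c < d < e < f < g. Listing each simplex with vertices in this order, K has dimension 2 with simplices:

  0-simplices (7): a, b, c, d, e, f, g
  1-simplices (18): ab, ad, ae, ag, bc, bd, be, bf, bg, cd, ce, cf, cg, de, df, ef, eg, fg
  2-simplices (12): abd, abg, ade, aeg, bce, bcg, bdf, bef, cde, cdf, cfg, efg

so the chain groups are C_0 ≅ Z^7, C_1 ≅ Z^18, C_2 ≅ Z^12.

Boundary ∂_1: C_1 → C_0 maps an edge to its endpoints' difference, ∂[p,q] = q − p.
This gives a 7×18 integer matrix of rank 6; reducing to Smith normal form yields diagonal entries (1,1,1,1,1,1).

The boundary map ∂_2: C_2 → C_1 maps a triangle to the signed sum of its edges. For instance
  ∂bdf = df − bf + bd,
  ∂ade = de − ae + ad.
As a 18×12 matrix over Z this has rank 12, with invariant factors (1,1,1,1,1,1,1,1,1,1,1,2).

Now H_k = ker ∂_k / im ∂_{k+1}, so:

  H_0: rank C_0 − rank ∂_1 = 7 − 6 = 1, and the invariant factors of ∂_1 are all 1, so H_0 = Z.
  H_1: rank ker ∂_1 − rank ∂_2 = (18 − 6) − 12 = 0, and ∂_2 has invariant factor 2 > 1, so H_1 = Z/2.
  H_2: rank ker ∂_2 − rank ∂_3 = (12 − 12) − 0 = 0, and there is no ∂_3, so H_2 = 0.

H_0 = Z,  H_1 = Z/2,  H_2 = 0.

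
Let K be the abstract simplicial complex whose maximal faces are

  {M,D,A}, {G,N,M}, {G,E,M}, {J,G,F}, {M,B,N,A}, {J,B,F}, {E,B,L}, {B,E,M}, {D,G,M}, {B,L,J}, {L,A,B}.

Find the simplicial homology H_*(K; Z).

We work with the vertex ordering A < B < D < E < F < G < J < L < M < N. The simplices of K, each written with vertices in increasing order, are:

  0-simplices (10): A, B, D, E, F, G, J, L, M, N
  1-simplices (23): AB, AD, AL, AM, AN, BE, BF, BJ, BL, BM, BN, DG, DM, EG, EL, EM, FG, FJ, GJ, GM, GN, JL, MN
  2-simplices (14): ABL, ABM, ABN, ADM, AMN, BEL, BEM, BFJ, BJL, BMN, DGM, EGM, FGJ, GMN
  3-simplices (1): ABMN

so the chain groups are C_0 ≅ Z^10, C_1 ≅ Z^23, C_2 ≅ Z^14, C_3 ≅ Z^1.

∂_1: C_1 → C_0 maps an edge to its endpoints' difference, ∂[p,q] = q − p.
The 10×23 boundary matrix has rank 9 and Smith normal form diag(1,1,1,1,1,1,1,1,1).

∂_2: C_2 → C_1 maps a triangle to the signed sum of its edges. For instance
  ∂FGJ = GJ − FJ + FG,
  ∂ADM = DM − AM + AD.
This gives a 23×14 integer matrix of rank 13; reducing to Smith normal form yields diagonal entries (1,1,1,1,1,1,1,1,1,1,1,1,1).

∂_3: C_3 → C_2 sends each 3-simplex σ to the alternating sum Σ_i (−1)^i (σ with its i-th vertex removed). For instance
  ∂ABMN = BMN − AMN + ABN − ABM.
The resulting 14×1 matrix has rank 1, and its Smith normal form has invariant factors (1).

From H_k ≅ ker(∂_k) / im(∂_{k+1}) we obtain:

  H_0: rank C_0 − rank ∂_1 = 10 − 9 = 1, and the invariant factors of ∂_1 are all 1, so H_0 ≅ Z.
  H_1: rank ker ∂_1 − rank ∂_2 = (23 − 9) − 13 = 1, and the invariant factors of ∂_2 are all 1, so H_1 ≅ Z.
  H_2: rank ker ∂_2 − rank ∂_3 = (14 − 13) − 1 = 0, and the invariant factors of ∂_3 are all 1, so H_2 ≅ 0.
  H_3: rank ker ∂_3 − rank ∂_4 = (1 − 1) − 0 = 0, and there is no ∂_4, so H_3 ≅ 0.

As a check, the Euler characteristic is 10 − 23 + 14 − 1 = 0, which agrees with 1 − 1 + 0 − 0 = 0.

H_0 ≅ Z,  H_1 ≅ Z,  H_2 = 0,  H_3 = 0.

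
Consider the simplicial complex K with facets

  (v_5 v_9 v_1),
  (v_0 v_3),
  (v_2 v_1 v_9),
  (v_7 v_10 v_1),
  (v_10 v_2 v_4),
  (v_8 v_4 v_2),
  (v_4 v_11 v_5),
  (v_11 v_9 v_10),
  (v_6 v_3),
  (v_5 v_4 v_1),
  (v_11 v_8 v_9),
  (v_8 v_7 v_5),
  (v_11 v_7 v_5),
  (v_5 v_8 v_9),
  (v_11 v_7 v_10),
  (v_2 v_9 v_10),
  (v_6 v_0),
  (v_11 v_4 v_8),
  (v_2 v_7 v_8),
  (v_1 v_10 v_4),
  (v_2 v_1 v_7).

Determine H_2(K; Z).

H_2 = 0.

Order the vertices as v_0 < v_1 < v_2 < v_3 < v_4 < v_5 < v_6 < v_7 < v_8 < v_9 < v_10 < v_11. Listing each simplex with vertices in this order, K has dimension 2 with simplices:

  0-simplices (12): [v_0], [v_1], [v_2], [v_3], [v_4], [v_5], [v_6], [v_7], [v_8], [v_9], [v_10], [v_11]
  1-simplices (30): (30 of them)
  2-simplices (18): (18 of them)

so the chain groups are C_0 ≅ Z^12, C_1 ≅ Z^30, C_2 ≅ Z^18.

The boundary map ∂_1: C_1 → C_0 maps an edge to its endpoints' difference, ∂[p,q] = q − p.
As a 12×30 matrix over Z this has rank 10, with invariant factors (1,1,1,1,1,1,1,1,1,1).

The boundary map ∂_2: C_2 → C_1 sends each 2-simplex [p,q,r] to [q,r] − [p,r] + [p,q]. For instance
  ∂[v_5,v_7,v_11] = [v_7,v_11] − [v_5,v_11] + [v_5,v_7],
  ∂[v_2,v_9,v_10] = [v_9,v_10] − [v_2,v_10] + [v_2,v_9].
This gives a 30×18 integer matrix of rank 18; reducing to Smith normal form yields diagonal entries (1,1,1,1,1,1,1,1,1,1,1,1,1,1,1,1,1,2).

Reading off H_k = ker ∂_k / im ∂_{k+1}:

  H_2: rank ker ∂_2 − rank ∂_3 = (18 − 18) − 0 = 0, and there is no ∂_3, so H_2 ≅ 0.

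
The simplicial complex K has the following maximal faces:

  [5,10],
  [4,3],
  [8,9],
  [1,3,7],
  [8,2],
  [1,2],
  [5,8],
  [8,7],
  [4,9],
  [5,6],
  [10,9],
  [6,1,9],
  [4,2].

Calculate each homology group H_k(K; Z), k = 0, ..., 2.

H_0 = Z,  H_1 = Z^6,  H_2 = 0.

We work with the vertex ordering 1 < 2 < 3 < 4 < 5 < 6 < 7 < 8 < 9 < 10. The simplices of K, each written with vertices in increasing order, are:

  0-simplices (10): [1], [2], [3], [4], [5], [6], [7], [8], [9], [10]
  1-simplices (17): [1,2], [1,3], [1,6], [1,7], [1,9], [2,4], [2,8], [3,4], [3,7], [4,9], [5,6], [5,8], [5,10], [6,9], [7,8], [8,9], [9,10]
  2-simplices (2): [1,3,7], [1,6,9]

giving chain groups C_0 ≅ Z^10, C_1 ≅ Z^17, C_2 ≅ Z^2.

The boundary map ∂_1: C_1 → C_0 maps an edge to its endpoints' difference, ∂[p,q] = q − p. For instance
  ∂[5,8] = [8] − [5].
As a 10×17 matrix over Z this has rank 9, with invariant factors (1,1,1,1,1,1,1,1,1).

∂_2: C_2 → C_1 acts by ∂[p,q,r] = [q,r] − [p,r] + [p,q]. For instance
  ∂[1,6,9] = [6,9] − [1,9] + [1,6],
  ∂[1,3,7] = [3,7] − [1,7] + [1,3].
The resulting 17×2 matrix has rank 2, and its Smith normal form has invariant factors (1,1).

Reading off H_k = ker ∂_k / im ∂_{k+1}:

  H_0: rank C_0 − rank ∂_1 = 10 − 9 = 1, and the invariant factors of ∂_1 are all 1, so H_0 ≅ Z.
  H_1: rank ker ∂_1 − rank ∂_2 = (17 − 9) − 2 = 6, and the invariant factors of ∂_2 are all 1, so H_1 ≅ Z^6.
  H_2: rank ker ∂_2 − rank ∂_3 = (2 − 2) − 0 = 0, and there is no ∂_3, so H_2 ≅ 0.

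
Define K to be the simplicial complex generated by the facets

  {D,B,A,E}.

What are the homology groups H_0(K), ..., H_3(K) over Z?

We work with the vertex ordering A < B < D < E. The simplices of K, each written with vertices in increasing order, are:

  0-simplices (4): A, B, D, E
  1-simplices (6): AB, AD, AE, BD, BE, DE
  2-simplices (4): ABD, ABE, ADE, BDE
  3-simplices (1): ABDE

Hence C_0 ≅ Z^4, C_1 ≅ Z^6, C_2 ≅ Z^4, C_3 ≅ Z^1.

Boundary ∂_1: C_1 → C_0 is given by ∂[p,q] = [q] − [p]. For instance
  ∂AD = D − A.
The resulting 4×6 matrix has rank 3, and its Smith normal form has invariant factors (1,1,1).

Boundary ∂_2: C_2 → C_1 maps a triangle to the signed sum of its edges. For instance
  ∂ABD = BD − AD + AB,
  ∂BDE = DE − BE + BD.
The 6×4 boundary matrix has rank 3 and Smith normal form diag(1,1,1).

Boundary ∂_3: C_3 → C_2 sends each 3-simplex σ to the alternating sum Σ_i (−1)^i (σ with its i-th vertex removed). For instance
  ∂ABDE = BDE − ADE + ABE − ABD.
The 4×1 boundary matrix has rank 1 and Smith normal form diag(1).

Reading off H_k = ker ∂_k / im ∂_{k+1}:

  H_0: rank C_0 − rank ∂_1 = 4 − 3 = 1, and the invariant factors of ∂_1 are all 1, so H_0 ≅ Z.
  H_1: rank ker ∂_1 − rank ∂_2 = (6 − 3) − 3 = 0, and the invariant factors of ∂_2 are all 1, so H_1 ≅ 0.
  H_2: rank ker ∂_2 − rank ∂_3 = (4 − 3) − 1 = 0, and the invariant factors of ∂_3 are all 1, so H_2 ≅ 0.
  H_3: rank ker ∂_3 − rank ∂_4 = (1 − 1) − 0 = 0, and there is no ∂_4, so H_3 ≅ 0.

H_0 = Z,  H_1 = 0,  H_2 = 0,  H_3 = 0.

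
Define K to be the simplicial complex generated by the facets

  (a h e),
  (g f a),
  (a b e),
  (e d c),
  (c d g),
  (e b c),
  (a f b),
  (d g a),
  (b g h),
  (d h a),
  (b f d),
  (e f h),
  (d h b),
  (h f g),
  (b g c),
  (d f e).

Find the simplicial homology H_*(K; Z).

Order the vertices as a < b < c < d < e < f < g < h. Listing each simplex with vertices in this order, K has dimension 2 with simplices:

  0-simplices (8): a, b, c, d, e, f, g, h
  1-simplices (24): ab, ad, ae, af, ag, ah, bc, bd, be, bf, bg, bh, cd, ce, cg, de, df, dg, dh, ef, eh, fg, fh, gh
  2-simplices (16): abe, abf, adg, adh, aeh, afg, bce, bcg, bdf, bdh, bgh, cde, cdg, def, efh, fgh

giving chain groups C_0 ≅ Z^8, C_1 ≅ Z^24, C_2 ≅ Z^16.

The boundary map ∂_1: C_1 → C_0 maps an edge to its endpoints' difference, ∂[p,q] = q − p. For instance
  ∂bc = c − b.
The 8×24 boundary matrix has rank 7 and Smith normal form diag(1,1,1,1,1,1,1).

∂_2: C_2 → C_1 acts by ∂[p,q,r] = [q,r] − [p,r] + [p,q]. For instance
  ∂bce = ce − be + bc,
  ∂bgh = gh − bh + bg.
The resulting 24×16 matrix has rank 15, and its Smith normal form has invariant factors (1,1,1,1,1,1,1,1,1,1,1,1,1,1,1).

Computing H_k = (kernel of ∂_k) / (image of ∂_{k+1}):

  H_0: rank C_0 − rank ∂_1 = 8 − 7 = 1, and the invariant factors of ∂_1 are all 1, so H_0 ≅ Z.
  H_1: rank ker ∂_1 − rank ∂_2 = (24 − 7) − 15 = 2, and the invariant factors of ∂_2 are all 1, so H_1 ≅ Z^2.
  H_2: rank ker ∂_2 − rank ∂_3 = (16 − 15) − 0 = 1, and there is no ∂_3, so H_2 ≅ Z.

As a check, the Euler characteristic is 8 − 24 + 16 = 0, which agrees with 1 − 2 + 1 = 0.
(K is a triangulation of the torus T^2.)

H_0 ≅ Z,  H_1 ≅ Z^2,  H_2 ≅ Z.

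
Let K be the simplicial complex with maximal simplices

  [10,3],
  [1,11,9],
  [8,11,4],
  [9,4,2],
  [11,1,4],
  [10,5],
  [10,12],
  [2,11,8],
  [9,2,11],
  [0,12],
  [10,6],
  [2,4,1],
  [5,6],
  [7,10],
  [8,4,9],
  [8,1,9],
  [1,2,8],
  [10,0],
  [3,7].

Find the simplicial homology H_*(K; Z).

H_0 ≅ Z^2,  H_1 ≅ Z^3 ⊕ Z/2,  H_2 = 0.

We work with the vertex ordering 0 < 1 < 2 < 3 < 4 < 5 < 6 < 7 < 8 < 9 < 10 < 11 < 12. The simplices of K, each written with vertices in increasing order, are:

  0-simplices (13): [0], [1], [2], [3], [4], [5], [6], [7], [8], [9], [10], [11], [12]
  1-simplices (24): (24 of them)
  2-simplices (10): [1,2,4], [1,2,8], [1,4,11], [1,8,9], [1,9,11], [2,4,9], [2,8,11], [2,9,11], [4,8,9], [4,8,11]

giving chain groups C_0 ≅ Z^13, C_1 ≅ Z^24, C_2 ≅ Z^10.

Boundary ∂_1: C_1 → C_0 is given by ∂[p,q] = [q] − [p]. For instance
  ∂[1,11] = [11] − [1].
The resulting 13×24 matrix has rank 11, and its Smith normal form has invariant factors (1,1,1,1,1,1,1,1,1,1,1).

Boundary ∂_2: C_2 → C_1 acts by ∂[p,q,r] = [q,r] − [p,r] + [p,q]. For instance
  ∂[4,8,11] = [8,11] − [4,11] + [4,8],
  ∂[2,8,11] = [8,11] − [2,11] + [2,8].
This gives a 24×10 integer matrix of rank 10; reducing to Smith normal form yields diagonal entries (1,1,1,1,1,1,1,1,1,2).

From H_k ≅ ker(∂_k) / im(∂_{k+1}) we obtain:

  H_0: rank C_0 − rank ∂_1 = 13 − 11 = 2, and the invariant factors of ∂_1 are all 1, so H_0 = Z^2.
  H_1: rank ker ∂_1 − rank ∂_2 = (24 − 11) − 10 = 3, and ∂_2 has invariant factor 2 > 1, so H_1 = Z^3 ⊕ Z/2.
  H_2: rank ker ∂_2 − rank ∂_3 = (10 − 10) − 0 = 0, and there is no ∂_3, so H_2 = 0.

(K is a triangulation of the disjoint union of the real projective plane RP^2 and a wedge of 3 circles.)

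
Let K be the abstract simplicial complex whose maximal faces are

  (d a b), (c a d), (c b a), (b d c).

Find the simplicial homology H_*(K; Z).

H_0 ≅ Z,  H_1 = 0,  H_2 ≅ Z.

We work with the vertex ordering a < b < c < d. The simplices of K, each written with vertices in increasing order, are:

  0-simplices (4): a, b, c, d
  1-simplices (6): ab, ac, ad, bc, bd, cd
  2-simplices (4): abc, abd, acd, bcd

so the chain groups are C_0 ≅ Z^4, C_1 ≅ Z^6, C_2 ≅ Z^4.

Boundary ∂_1: C_1 → C_0 sends each edge [p,q] (with p < q) to q − p.
This gives a 4×6 integer matrix of rank 3; reducing to Smith normal form yields diagonal entries (1,1,1).

∂_2: C_2 → C_1 maps a triangle to the signed sum of its edges. For instance
  ∂abd = bd − ad + ab,
  ∂acd = cd − ad + ac.
This gives a 6×4 integer matrix of rank 3; reducing to Smith normal form yields diagonal entries (1,1,1).

From H_k ≅ ker(∂_k) / im(∂_{k+1}) we obtain:

  H_0: rank C_0 − rank ∂_1 = 4 − 3 = 1, and the invariant factors of ∂_1 are all 1, so H_0 = Z.
  H_1: rank ker ∂_1 − rank ∂_2 = (6 − 3) − 3 = 0, and the invariant factors of ∂_2 are all 1, so H_1 = 0.
  H_2: rank ker ∂_2 − rank ∂_3 = (4 − 3) − 0 = 1, and there is no ∂_3, so H_2 = Z.

As a check, the Euler characteristic is 4 − 6 + 4 = 2, which agrees with 1 − 0 + 1 = 2.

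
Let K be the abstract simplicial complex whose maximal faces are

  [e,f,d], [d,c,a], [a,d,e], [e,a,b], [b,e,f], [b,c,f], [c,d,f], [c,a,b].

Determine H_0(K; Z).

H_0 = Z.

K has 6 vertices, 12 edges, 8 triangles.
rank ∂_0 = 0, rank ∂_1 = 5 ⇒ b_0 = 6 − 0 − 5 = 1; all invariant factors of ∂_1 are 1 so no torsion. So H_0 = Z.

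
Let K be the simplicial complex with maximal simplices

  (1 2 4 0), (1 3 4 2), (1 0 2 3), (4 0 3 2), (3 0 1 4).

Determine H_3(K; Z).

We work with the vertex ordering 0 < 1 < 2 < 3 < 4. The simplices of K, each written with vertices in increasing order, are:

  0-simplices (5): [0], [1], [2], [3], [4]
  1-simplices (10): [0,1], [0,2], [0,3], [0,4], [1,2], [1,3], [1,4], [2,3], [2,4], [3,4]
  2-simplices (10): [0,1,2], [0,1,3], [0,1,4], [0,2,3], [0,2,4], [0,3,4], [1,2,3], [1,2,4], [1,3,4], [2,3,4]
  3-simplices (5): [0,1,2,3], [0,1,2,4], [0,1,3,4], [0,2,3,4], [1,2,3,4]

Hence C_0 ≅ Z^5, C_1 ≅ Z^10, C_2 ≅ Z^10, C_3 ≅ Z^5.

∂_1: C_1 → C_0 sends each edge [p,q] (with p < q) to q − p.
As a 5×10 matrix over Z this has rank 4, with invariant factors (1,1,1,1).

Boundary ∂_2: C_2 → C_1 acts by ∂[p,q,r] = [q,r] − [p,r] + [p,q]. For instance
  ∂[0,2,3] = [2,3] − [0,3] + [0,2],
  ∂[2,3,4] = [3,4] − [2,4] + [2,3].
The resulting 10×10 matrix has rank 6, and its Smith normal form has invariant factors (1,1,1,1,1,1).

Boundary ∂_3: C_3 → C_2 sends each 3-simplex σ to the alternating sum Σ_i (−1)^i (σ with its i-th vertex removed). For instance
  ∂[0,2,3,4] = [2,3,4] − [0,3,4] + [0,2,4] − [0,2,3],
  ∂[0,1,3,4] = [1,3,4] − [0,3,4] + [0,1,4] − [0,1,3].
The resulting 10×5 matrix has rank 4, and its Smith normal form has invariant factors (1,1,1,1).

Computing H_k = (kernel of ∂_k) / (image of ∂_{k+1}):

  H_3: rank ker ∂_3 − rank ∂_4 = (5 − 4) − 0 = 1, and there is no ∂_4, so H_3 = Z.

H_3 ≅ Z.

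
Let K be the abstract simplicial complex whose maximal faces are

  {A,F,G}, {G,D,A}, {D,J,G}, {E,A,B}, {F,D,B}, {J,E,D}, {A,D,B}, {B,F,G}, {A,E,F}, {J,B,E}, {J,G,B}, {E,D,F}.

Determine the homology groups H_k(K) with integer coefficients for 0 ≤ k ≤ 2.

H_0 = Z,  H_1 = Z/2Z,  H_2 = 0.

Take the total order A < B < D < E < F < G < J on the vertex set. Then K (dimension 2) consists of the simplices:

  0-simplices (7): A, B, D, E, F, G, J
  1-simplices (18): AB, AD, AE, AF, AG, BD, BE, BF, BG, BJ, DE, DF, DG, DJ, EF, EJ, FG, GJ
  2-simplices (12): ABD, ABE, ADG, AEF, AFG, BDF, BEJ, BFG, BGJ, DEF, DEJ, DGJ

giving chain groups C_0 ≅ Z^7, C_1 ≅ Z^18, C_2 ≅ Z^12.

∂_1: C_1 → C_0 is given by ∂[p,q] = [q] − [p]. For instance
  ∂FG = G − F.
As a 7×18 matrix over Z this has rank 6, with invariant factors (1,1,1,1,1,1).

∂_2: C_2 → C_1 sends each 2-simplex [p,q,r] to [q,r] − [p,r] + [p,q]. For instance
  ∂ABD = BD − AD + AB,
  ∂BDF = DF − BF + BD.
The 18×12 boundary matrix has rank 12 and Smith normal form diag(1,1,1,1,1,1,1,1,1,1,1,2).

Now H_k = ker ∂_k / im ∂_{k+1}, so:

  H_0: rank C_0 − rank ∂_1 = 7 − 6 = 1, and the invariant factors of ∂_1 are all 1, so H_0 = Z.
  H_1: rank ker ∂_1 − rank ∂_2 = (18 − 6) − 12 = 0, and ∂_2 has invariant factor 2 > 1, so H_1 = Z/2Z.
  H_2: rank ker ∂_2 − rank ∂_3 = (12 − 12) − 0 = 0, and there is no ∂_3, so H_2 = 0.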